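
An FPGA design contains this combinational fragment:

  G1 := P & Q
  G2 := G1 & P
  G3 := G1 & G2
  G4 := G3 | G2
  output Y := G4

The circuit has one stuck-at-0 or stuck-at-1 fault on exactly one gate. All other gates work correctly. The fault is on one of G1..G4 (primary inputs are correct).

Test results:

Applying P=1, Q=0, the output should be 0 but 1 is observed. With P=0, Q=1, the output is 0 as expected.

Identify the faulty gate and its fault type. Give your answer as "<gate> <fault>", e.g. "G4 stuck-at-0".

Fault-free values for test 1 (P=1, Q=0): G1=0, G2=0, G3=0, G4=0, giving Y=0. Observed 1.
Test 1: faults giving observed 1 are {G1 stuck-at-1, G2 stuck-at-1, G3 stuck-at-1, G4 stuck-at-1}.
Test 2 (P=0, Q=1): fault-free G1=0, G2=0, G3=0, G4=0 → 0; observed 0. Eliminates G2 stuck-at-1, G3 stuck-at-1, G4 stuck-at-1.
Only G1 stuck-at-1 is consistent with every test.

G1 stuck-at-1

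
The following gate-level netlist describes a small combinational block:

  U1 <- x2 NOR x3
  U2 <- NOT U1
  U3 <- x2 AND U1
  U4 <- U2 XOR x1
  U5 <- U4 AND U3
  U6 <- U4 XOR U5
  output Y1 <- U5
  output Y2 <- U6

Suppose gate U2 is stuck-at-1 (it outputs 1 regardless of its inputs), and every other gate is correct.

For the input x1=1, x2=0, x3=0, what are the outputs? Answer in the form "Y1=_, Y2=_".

Y1=0, Y2=0

Propagate with U2 forced: U1=1, U2=1 [stuck-at-1], U3=0, U4=0, U5=0, U6=0.
So the outputs are Y1=0, Y2=0. (Without the fault they would be Y1=0, Y2=1.)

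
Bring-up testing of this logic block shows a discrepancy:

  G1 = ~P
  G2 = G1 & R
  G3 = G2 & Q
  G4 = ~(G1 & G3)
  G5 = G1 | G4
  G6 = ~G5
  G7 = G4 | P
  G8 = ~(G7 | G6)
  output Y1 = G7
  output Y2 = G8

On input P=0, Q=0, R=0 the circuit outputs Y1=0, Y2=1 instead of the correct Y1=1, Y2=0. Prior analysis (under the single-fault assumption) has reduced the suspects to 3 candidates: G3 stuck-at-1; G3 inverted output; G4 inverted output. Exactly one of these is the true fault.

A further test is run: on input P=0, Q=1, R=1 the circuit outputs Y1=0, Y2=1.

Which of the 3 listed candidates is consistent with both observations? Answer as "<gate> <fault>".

Evaluate each candidate on input P=0, Q=1, R=1:
  G3 stuck-at-1: G1=1, G2=1, G3=1 [stuck-at-1], G4=0, G5=1, G6=0, G7=0, G8=1 → Y1=0, Y2=1 — matches
  G3 inverted output: G1=1, G2=1, G3=0 [inverted output], G4=1, G5=1, G6=0, G7=1, G8=0 → Y1=1, Y2=0 — eliminated
  G4 inverted output: G1=1, G2=1, G3=1, G4=1 [inverted output], G5=1, G6=0, G7=1, G8=0 → Y1=1, Y2=0 — eliminated
Only G3 stuck-at-1 reproduces the observed Y1=0, Y2=1.

G3 stuck-at-1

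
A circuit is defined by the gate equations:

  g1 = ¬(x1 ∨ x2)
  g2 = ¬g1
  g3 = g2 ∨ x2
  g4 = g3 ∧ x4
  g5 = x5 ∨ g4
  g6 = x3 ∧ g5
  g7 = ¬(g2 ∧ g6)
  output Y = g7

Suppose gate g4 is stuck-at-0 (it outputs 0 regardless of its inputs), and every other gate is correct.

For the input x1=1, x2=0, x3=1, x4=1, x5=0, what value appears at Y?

1

Propagate with g4 forced: g1=0, g2=1, g3=1, g4=0 [stuck-at-0], g5=0, g6=0, g7=1.
So Y = 1. (Without the fault it would be 0.)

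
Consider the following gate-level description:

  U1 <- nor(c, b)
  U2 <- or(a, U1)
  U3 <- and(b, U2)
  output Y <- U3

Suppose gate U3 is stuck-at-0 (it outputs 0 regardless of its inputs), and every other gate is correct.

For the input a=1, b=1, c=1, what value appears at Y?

Propagate with U3 forced: U1=0, U2=1, U3=0 [stuck-at-0].
So Y = 0. (Without the fault it would be 1.)

0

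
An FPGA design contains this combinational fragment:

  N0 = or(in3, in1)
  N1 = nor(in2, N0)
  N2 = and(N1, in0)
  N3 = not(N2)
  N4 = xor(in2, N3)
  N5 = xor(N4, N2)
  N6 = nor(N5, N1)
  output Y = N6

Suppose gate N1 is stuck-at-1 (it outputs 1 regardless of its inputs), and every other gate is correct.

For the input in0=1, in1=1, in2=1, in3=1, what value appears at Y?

0

Propagate with N1 forced: N0=1, N1=1 [stuck-at-1], N2=1, N3=0, N4=1, N5=0, N6=0.
So Y = 0. (Without the fault it would be 1.)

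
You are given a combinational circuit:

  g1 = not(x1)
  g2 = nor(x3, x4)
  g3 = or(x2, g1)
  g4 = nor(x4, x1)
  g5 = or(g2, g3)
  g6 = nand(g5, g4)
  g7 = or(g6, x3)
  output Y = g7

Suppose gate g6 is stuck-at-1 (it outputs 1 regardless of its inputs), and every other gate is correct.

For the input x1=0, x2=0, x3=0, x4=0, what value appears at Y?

1

Propagate with g6 forced: g1=1, g2=1, g3=1, g4=1, g5=1, g6=1 [stuck-at-1], g7=1.
So Y = 1. (Without the fault it would be 0.)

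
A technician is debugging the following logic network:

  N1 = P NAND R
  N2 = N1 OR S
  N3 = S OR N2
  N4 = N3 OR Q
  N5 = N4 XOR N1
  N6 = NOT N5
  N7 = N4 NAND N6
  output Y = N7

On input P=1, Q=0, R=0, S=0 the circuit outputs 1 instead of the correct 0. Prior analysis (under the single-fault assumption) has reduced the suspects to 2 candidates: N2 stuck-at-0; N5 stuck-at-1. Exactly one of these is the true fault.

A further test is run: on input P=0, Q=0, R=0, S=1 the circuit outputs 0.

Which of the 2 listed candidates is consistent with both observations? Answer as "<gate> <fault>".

N2 stuck-at-0

Evaluate each candidate on input P=0, Q=0, R=0, S=1:
  N2 stuck-at-0: N1=1, N2=0 [stuck-at-0], N3=1, N4=1, N5=0, N6=1, N7=0 → 0 — matches
  N5 stuck-at-1: N1=1, N2=1, N3=1, N4=1, N5=1 [stuck-at-1], N6=0, N7=1 → 1 — eliminated
Only N2 stuck-at-0 reproduces the observed 0.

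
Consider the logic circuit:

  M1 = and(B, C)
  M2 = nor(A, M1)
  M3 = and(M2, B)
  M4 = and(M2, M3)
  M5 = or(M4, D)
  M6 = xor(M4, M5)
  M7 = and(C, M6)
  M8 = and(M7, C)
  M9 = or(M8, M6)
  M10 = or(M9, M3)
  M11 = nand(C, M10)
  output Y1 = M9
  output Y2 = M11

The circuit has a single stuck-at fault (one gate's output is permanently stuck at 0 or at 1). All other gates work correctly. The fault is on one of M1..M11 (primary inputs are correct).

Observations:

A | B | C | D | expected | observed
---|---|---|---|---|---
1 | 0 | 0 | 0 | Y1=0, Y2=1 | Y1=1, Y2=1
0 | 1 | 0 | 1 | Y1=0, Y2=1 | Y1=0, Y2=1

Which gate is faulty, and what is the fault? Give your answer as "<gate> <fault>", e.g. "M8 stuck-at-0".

M5 stuck-at-1

Fault-free values for test 1 (A=1, B=0, C=0, D=0): M1=0, M2=0, M3=0, M4=0, M5=0, M6=0, M7=0, M8=0, M9=0, M10=0, M11=1, giving Y1=0, Y2=1. Observed Y1=1, Y2=1.
Test 1: faults giving observed Y1=1, Y2=1 are {M5 stuck-at-1, M6 stuck-at-1, M8 stuck-at-1, M9 stuck-at-1}.
Test 2 (A=0, B=1, C=0, D=1): fault-free M1=0, M2=1, M3=1, M4=1, M5=1, M6=0, M7=0, M8=0, M9=0, M10=1, M11=1 → Y1=0, Y2=1; observed Y1=0, Y2=1. Eliminates M6 stuck-at-1, M8 stuck-at-1, M9 stuck-at-1.
Only M5 stuck-at-1 is consistent with every test.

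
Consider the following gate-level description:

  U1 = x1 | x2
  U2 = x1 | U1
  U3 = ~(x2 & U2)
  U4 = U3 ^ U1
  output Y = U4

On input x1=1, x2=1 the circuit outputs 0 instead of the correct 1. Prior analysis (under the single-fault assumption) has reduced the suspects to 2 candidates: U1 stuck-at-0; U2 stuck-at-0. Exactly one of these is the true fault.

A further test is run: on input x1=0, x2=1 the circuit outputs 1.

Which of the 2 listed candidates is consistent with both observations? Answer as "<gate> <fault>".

U1 stuck-at-0

Evaluate each candidate on input x1=0, x2=1:
  U1 stuck-at-0: U1=0 [stuck-at-0], U2=0, U3=1, U4=1 → 1 — matches
  U2 stuck-at-0: U1=1, U2=0 [stuck-at-0], U3=1, U4=0 → 0 — eliminated
Only U1 stuck-at-0 reproduces the observed 1.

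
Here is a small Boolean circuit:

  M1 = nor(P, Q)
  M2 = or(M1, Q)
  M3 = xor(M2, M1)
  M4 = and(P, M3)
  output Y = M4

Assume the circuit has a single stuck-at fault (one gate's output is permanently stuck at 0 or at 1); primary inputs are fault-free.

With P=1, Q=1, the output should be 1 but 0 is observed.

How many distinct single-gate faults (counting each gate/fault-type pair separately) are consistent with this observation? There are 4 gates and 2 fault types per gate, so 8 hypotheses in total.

4

Fault-free: M1=0, M2=1, M3=1, M4=1 → 1. Observed 0.
  M1 stuck-at-0: output 1 ✗
  M1 stuck-at-1: output 0 ✓
  M2 stuck-at-0: output 0 ✓
  M2 stuck-at-1: output 1 ✗
  M3 stuck-at-0: output 0 ✓
  M3 stuck-at-1: output 1 ✗
  M4 stuck-at-0: output 0 ✓
  M4 stuck-at-1: output 1 ✗
Consistent faults: {M1 stuck-at-1, M2 stuck-at-0, M3 stuck-at-0, M4 stuck-at-0} — 4 in all.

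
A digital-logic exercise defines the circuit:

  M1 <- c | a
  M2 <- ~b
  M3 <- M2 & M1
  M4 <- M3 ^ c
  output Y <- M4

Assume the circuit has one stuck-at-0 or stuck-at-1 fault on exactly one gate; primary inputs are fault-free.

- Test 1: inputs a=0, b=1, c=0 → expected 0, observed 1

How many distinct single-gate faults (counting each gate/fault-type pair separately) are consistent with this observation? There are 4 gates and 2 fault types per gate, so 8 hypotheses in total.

2

Fault-free: M1=0, M2=0, M3=0, M4=0 → 0. Observed 1.
  M1 stuck-at-0: output 0 ✗
  M1 stuck-at-1: output 0 ✗
  M2 stuck-at-0: output 0 ✗
  M2 stuck-at-1: output 0 ✗
  M3 stuck-at-0: output 0 ✗
  M3 stuck-at-1: output 1 ✓
  M4 stuck-at-0: output 0 ✗
  M4 stuck-at-1: output 1 ✓
Consistent faults: {M3 stuck-at-1, M4 stuck-at-1} — 2 in all.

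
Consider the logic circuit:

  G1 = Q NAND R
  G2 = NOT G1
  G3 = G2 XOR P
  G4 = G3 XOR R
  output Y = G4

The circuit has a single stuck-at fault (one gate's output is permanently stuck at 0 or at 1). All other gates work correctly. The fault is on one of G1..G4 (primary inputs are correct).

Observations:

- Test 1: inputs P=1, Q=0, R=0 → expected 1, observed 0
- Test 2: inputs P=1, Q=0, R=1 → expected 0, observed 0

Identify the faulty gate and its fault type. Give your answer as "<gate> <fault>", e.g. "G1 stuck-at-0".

G4 stuck-at-0

Fault-free values for test 1 (P=1, Q=0, R=0): G1=1, G2=0, G3=1, G4=1, giving Y=1. Observed 0.
Test 1: faults giving observed 0 are {G1 stuck-at-0, G2 stuck-at-1, G3 stuck-at-0, G4 stuck-at-0}.
Test 2 (P=1, Q=0, R=1): fault-free G1=1, G2=0, G3=1, G4=0 → 0; observed 0. Eliminates G1 stuck-at-0, G2 stuck-at-1, G3 stuck-at-0.
Only G4 stuck-at-0 is consistent with every test.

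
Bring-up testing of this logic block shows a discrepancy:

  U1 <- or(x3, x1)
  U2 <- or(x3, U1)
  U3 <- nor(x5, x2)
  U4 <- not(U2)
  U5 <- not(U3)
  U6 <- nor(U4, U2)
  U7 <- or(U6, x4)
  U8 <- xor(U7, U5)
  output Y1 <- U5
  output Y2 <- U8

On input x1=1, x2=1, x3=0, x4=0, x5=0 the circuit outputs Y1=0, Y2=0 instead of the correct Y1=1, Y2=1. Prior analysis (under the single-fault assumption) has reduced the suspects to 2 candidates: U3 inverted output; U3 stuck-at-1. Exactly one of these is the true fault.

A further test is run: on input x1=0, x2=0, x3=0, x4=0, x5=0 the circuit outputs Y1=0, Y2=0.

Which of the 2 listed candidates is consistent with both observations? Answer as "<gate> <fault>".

Evaluate each candidate on input x1=0, x2=0, x3=0, x4=0, x5=0:
  U3 inverted output: U1=0, U2=0, U3=0 [inverted output], U4=1, U5=1, U6=0, U7=0, U8=1 → Y1=1, Y2=1 — eliminated
  U3 stuck-at-1: U1=0, U2=0, U3=1 [stuck-at-1], U4=1, U5=0, U6=0, U7=0, U8=0 → Y1=0, Y2=0 — matches
Only U3 stuck-at-1 reproduces the observed Y1=0, Y2=0.

U3 stuck-at-1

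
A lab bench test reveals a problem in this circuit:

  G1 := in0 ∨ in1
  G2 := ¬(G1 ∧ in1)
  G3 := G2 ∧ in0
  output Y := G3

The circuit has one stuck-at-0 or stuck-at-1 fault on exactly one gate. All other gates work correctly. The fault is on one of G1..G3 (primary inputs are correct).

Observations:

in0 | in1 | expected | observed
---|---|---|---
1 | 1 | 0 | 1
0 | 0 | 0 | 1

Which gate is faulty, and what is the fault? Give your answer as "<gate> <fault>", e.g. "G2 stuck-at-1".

Fault-free values for test 1 (in0=1, in1=1): G1=1, G2=0, G3=0, giving Y=0. Observed 1.
Test 1: faults giving observed 1 are {G1 stuck-at-0, G2 stuck-at-1, G3 stuck-at-1}.
Test 2 (in0=0, in1=0): fault-free G1=0, G2=1, G3=0 → 0; observed 1. Eliminates G1 stuck-at-0, G2 stuck-at-1.
Only G3 stuck-at-1 is consistent with every test.

G3 stuck-at-1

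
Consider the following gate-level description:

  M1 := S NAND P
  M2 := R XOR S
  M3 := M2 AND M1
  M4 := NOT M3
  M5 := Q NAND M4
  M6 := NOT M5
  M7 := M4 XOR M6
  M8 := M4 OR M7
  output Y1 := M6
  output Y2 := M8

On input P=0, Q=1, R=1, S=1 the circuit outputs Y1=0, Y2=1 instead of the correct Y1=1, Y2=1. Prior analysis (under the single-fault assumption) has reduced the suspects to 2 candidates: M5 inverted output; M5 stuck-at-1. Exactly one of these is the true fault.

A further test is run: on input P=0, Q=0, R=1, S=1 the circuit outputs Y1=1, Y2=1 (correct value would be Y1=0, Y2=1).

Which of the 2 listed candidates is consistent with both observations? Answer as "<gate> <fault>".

M5 inverted output

Evaluate each candidate on input P=0, Q=0, R=1, S=1:
  M5 inverted output: M1=1, M2=0, M3=0, M4=1, M5=0 [inverted output], M6=1, M7=0, M8=1 → Y1=1, Y2=1 — matches
  M5 stuck-at-1: M1=1, M2=0, M3=0, M4=1, M5=1 [stuck-at-1], M6=0, M7=1, M8=1 → Y1=0, Y2=1 — eliminated
Only M5 inverted output reproduces the observed Y1=1, Y2=1.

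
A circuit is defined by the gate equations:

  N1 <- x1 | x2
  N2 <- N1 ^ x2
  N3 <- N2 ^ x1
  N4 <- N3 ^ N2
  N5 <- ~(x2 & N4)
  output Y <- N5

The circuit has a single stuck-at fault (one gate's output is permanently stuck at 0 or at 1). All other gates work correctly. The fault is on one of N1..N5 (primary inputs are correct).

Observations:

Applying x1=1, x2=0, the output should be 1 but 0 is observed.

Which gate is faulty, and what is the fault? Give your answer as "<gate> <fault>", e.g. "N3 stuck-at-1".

N5 stuck-at-0

Fault-free values for test 1 (x1=1, x2=0): N1=1, N2=1, N3=0, N4=1, N5=1, giving Y=1. Observed 0.
Test 1: faults giving observed 0 are {N5 stuck-at-0}.
Only N5 stuck-at-0 is consistent with every test.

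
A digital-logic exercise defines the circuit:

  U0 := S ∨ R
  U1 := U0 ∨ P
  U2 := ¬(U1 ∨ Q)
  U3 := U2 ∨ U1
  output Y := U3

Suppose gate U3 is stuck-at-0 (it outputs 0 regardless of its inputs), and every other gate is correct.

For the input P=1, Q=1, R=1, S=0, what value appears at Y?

0

Propagate with U3 forced: U0=1, U1=1, U2=0, U3=0 [stuck-at-0].
So Y = 0. (Without the fault it would be 1.)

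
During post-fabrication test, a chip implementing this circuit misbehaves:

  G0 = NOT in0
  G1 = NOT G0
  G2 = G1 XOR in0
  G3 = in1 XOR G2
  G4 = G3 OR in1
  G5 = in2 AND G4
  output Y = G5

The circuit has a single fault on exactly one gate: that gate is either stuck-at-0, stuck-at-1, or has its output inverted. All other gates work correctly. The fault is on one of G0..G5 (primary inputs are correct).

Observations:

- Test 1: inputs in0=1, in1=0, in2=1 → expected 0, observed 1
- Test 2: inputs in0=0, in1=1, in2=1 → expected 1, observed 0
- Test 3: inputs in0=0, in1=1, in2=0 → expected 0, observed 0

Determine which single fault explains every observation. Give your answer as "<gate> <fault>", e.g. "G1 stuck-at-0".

G4 inverted output

Fault-free values for test 1 (in0=1, in1=0, in2=1): G0=0, G1=1, G2=0, G3=0, G4=0, G5=0, giving Y=0. Observed 1.
Test 1: faults giving observed 1 are {G0 stuck-at-1, G0 inverted output, G1 stuck-at-0, G1 inverted output, G2 stuck-at-1, G2 inverted output, G3 stuck-at-1, G3 inverted output, G4 stuck-at-1, G4 inverted output, G5 stuck-at-1, G5 inverted output}.
Test 2 (in0=0, in1=1, in2=1): fault-free G0=1, G1=0, G2=0, G3=1, G4=1, G5=1 → 1; observed 0. Eliminates G0 stuck-at-1, G0 inverted output, G1 stuck-at-0, G1 inverted output, G2 stuck-at-1, G2 inverted output, G3 stuck-at-1, G3 inverted output, G4 stuck-at-1, G5 stuck-at-1.
Test 3 (in0=0, in1=1, in2=0): fault-free G0=1, G1=0, G2=0, G3=1, G4=1, G5=0 → 0; observed 0. Eliminates G5 inverted output.
Only G4 inverted output is consistent with every test.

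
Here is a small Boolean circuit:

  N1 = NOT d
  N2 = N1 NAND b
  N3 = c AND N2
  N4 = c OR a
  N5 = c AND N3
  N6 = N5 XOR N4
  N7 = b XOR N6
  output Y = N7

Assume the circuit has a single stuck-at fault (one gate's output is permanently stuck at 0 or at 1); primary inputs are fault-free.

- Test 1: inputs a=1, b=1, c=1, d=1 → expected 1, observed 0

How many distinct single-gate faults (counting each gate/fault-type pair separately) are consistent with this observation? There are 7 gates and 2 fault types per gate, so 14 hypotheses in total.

Fault-free: N1=0, N2=1, N3=1, N4=1, N5=1, N6=0, N7=1 → 1. Observed 0.
  N1 stuck-at-0: output 1 ✗
  N1 stuck-at-1: output 0 ✓
  N2 stuck-at-0: output 0 ✓
  N2 stuck-at-1: output 1 ✗
  N3 stuck-at-0: output 0 ✓
  N3 stuck-at-1: output 1 ✗
  N4 stuck-at-0: output 0 ✓
  N4 stuck-at-1: output 1 ✗
  N5 stuck-at-0: output 0 ✓
  N5 stuck-at-1: output 1 ✗
  N6 stuck-at-0: output 1 ✗
  N6 stuck-at-1: output 0 ✓
  N7 stuck-at-0: output 0 ✓
  N7 stuck-at-1: output 1 ✗
Consistent faults: {N1 stuck-at-1, N2 stuck-at-0, N3 stuck-at-0, N4 stuck-at-0, N5 stuck-at-0, N6 stuck-at-1, N7 stuck-at-0} — 7 in all.

7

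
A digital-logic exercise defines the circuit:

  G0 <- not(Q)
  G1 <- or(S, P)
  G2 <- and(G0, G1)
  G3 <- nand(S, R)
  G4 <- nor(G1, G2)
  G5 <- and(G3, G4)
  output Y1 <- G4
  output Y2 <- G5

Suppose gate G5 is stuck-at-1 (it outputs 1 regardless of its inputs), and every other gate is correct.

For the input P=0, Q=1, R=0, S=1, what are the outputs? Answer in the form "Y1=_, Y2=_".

Propagate with G5 forced: G0=0, G1=1, G2=0, G3=1, G4=0, G5=1 [stuck-at-1].
So the outputs are Y1=0, Y2=1. (Without the fault they would be Y1=0, Y2=0.)

Y1=0, Y2=1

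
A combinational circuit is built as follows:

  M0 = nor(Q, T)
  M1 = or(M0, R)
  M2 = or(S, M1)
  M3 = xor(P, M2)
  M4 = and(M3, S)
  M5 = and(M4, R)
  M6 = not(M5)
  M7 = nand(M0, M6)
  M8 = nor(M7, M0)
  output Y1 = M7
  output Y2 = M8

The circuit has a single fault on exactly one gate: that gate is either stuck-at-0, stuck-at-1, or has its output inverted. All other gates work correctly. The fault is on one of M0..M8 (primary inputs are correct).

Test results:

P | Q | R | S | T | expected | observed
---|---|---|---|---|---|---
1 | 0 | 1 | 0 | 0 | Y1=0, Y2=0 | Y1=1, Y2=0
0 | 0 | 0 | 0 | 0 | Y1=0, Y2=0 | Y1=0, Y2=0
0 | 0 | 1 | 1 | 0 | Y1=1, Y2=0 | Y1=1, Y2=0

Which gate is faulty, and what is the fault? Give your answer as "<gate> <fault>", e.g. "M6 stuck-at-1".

Fault-free values for test 1 (P=1, Q=0, R=1, S=0, T=0): M0=1, M1=1, M2=1, M3=0, M4=0, M5=0, M6=1, M7=0, M8=0, giving Y1=0, Y2=0. Observed Y1=1, Y2=0.
Test 1: faults giving observed Y1=1, Y2=0 are {M0 stuck-at-0, M0 inverted output, M4 stuck-at-1, M4 inverted output, M5 stuck-at-1, M5 inverted output, M6 stuck-at-0, M6 inverted output, M7 stuck-at-1, M7 inverted output}.
Test 2 (P=0, Q=0, R=0, S=0, T=0): fault-free M0=1, M1=1, M2=1, M3=1, M4=0, M5=0, M6=1, M7=0, M8=0 → Y1=0, Y2=0; observed Y1=0, Y2=0. Eliminates M0 stuck-at-0, M0 inverted output, M5 stuck-at-1, M5 inverted output, M6 stuck-at-0, M6 inverted output, M7 stuck-at-1, M7 inverted output.
Test 3 (P=0, Q=0, R=1, S=1, T=0): fault-free M0=1, M1=1, M2=1, M3=1, M4=1, M5=1, M6=0, M7=1, M8=0 → Y1=1, Y2=0; observed Y1=1, Y2=0. Eliminates M4 inverted output.
Only M4 stuck-at-1 is consistent with every test.

M4 stuck-at-1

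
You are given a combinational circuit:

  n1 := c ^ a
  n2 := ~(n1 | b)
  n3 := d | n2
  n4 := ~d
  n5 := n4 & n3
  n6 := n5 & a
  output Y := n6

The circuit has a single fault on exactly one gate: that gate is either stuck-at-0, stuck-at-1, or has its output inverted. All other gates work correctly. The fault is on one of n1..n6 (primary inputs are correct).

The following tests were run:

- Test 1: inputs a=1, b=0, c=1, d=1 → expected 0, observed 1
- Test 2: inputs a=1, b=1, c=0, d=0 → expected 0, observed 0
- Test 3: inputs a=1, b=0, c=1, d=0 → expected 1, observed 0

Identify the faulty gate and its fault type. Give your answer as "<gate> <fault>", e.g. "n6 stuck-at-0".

Fault-free values for test 1 (a=1, b=0, c=1, d=1): n1=0, n2=1, n3=1, n4=0, n5=0, n6=0, giving Y=0. Observed 1.
Test 1: faults giving observed 1 are {n4 stuck-at-1, n4 inverted output, n5 stuck-at-1, n5 inverted output, n6 stuck-at-1, n6 inverted output}.
Test 2 (a=1, b=1, c=0, d=0): fault-free n1=1, n2=0, n3=0, n4=1, n5=0, n6=0 → 0; observed 0. Eliminates n5 stuck-at-1, n5 inverted output, n6 stuck-at-1, n6 inverted output.
Test 3 (a=1, b=0, c=1, d=0): fault-free n1=0, n2=1, n3=1, n4=1, n5=1, n6=1 → 1; observed 0. Eliminates n4 stuck-at-1.
Only n4 inverted output is consistent with every test.

n4 inverted output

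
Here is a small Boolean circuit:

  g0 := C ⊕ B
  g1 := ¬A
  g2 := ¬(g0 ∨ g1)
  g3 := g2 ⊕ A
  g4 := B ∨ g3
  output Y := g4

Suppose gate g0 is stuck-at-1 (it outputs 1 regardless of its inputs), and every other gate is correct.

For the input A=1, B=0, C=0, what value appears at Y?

1

Propagate with g0 forced: g0=1 [stuck-at-1], g1=0, g2=0, g3=1, g4=1.
So Y = 1. (Without the fault it would be 0.)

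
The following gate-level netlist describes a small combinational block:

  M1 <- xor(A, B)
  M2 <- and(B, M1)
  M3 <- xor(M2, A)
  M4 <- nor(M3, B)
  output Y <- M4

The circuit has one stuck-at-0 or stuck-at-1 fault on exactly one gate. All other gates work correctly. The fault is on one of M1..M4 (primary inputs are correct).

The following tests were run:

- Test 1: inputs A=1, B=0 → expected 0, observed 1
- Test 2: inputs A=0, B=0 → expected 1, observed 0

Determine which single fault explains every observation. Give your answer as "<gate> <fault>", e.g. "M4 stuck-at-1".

Fault-free values for test 1 (A=1, B=0): M1=1, M2=0, M3=1, M4=0, giving Y=0. Observed 1.
Test 1: faults giving observed 1 are {M2 stuck-at-1, M3 stuck-at-0, M4 stuck-at-1}.
Test 2 (A=0, B=0): fault-free M1=0, M2=0, M3=0, M4=1 → 1; observed 0. Eliminates M3 stuck-at-0, M4 stuck-at-1.
Only M2 stuck-at-1 is consistent with every test.

M2 stuck-at-1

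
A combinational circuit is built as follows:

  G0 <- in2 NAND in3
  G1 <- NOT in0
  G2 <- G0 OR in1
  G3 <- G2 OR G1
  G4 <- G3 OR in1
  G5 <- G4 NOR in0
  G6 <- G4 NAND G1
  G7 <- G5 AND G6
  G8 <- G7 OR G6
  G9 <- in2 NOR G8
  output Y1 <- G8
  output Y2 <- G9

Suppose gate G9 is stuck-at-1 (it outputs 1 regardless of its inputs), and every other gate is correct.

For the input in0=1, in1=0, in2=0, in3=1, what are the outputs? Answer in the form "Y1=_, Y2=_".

Propagate with G9 forced: G0=1, G1=0, G2=1, G3=1, G4=1, G5=0, G6=1, G7=0, G8=1, G9=1 [stuck-at-1].
So the outputs are Y1=1, Y2=1. (Without the fault they would be Y1=1, Y2=0.)

Y1=1, Y2=1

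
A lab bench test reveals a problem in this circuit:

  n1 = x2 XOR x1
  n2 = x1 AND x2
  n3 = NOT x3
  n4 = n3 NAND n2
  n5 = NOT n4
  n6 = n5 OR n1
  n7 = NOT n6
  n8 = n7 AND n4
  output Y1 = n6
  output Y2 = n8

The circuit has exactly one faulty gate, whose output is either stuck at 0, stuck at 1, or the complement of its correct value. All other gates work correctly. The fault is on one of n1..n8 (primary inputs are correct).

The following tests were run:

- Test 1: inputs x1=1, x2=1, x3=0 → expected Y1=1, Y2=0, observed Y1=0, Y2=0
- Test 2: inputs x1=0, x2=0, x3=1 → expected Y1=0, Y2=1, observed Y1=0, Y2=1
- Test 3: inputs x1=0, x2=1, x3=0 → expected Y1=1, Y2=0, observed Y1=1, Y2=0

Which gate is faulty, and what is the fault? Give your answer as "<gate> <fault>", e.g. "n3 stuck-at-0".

n5 stuck-at-0

Fault-free values for test 1 (x1=1, x2=1, x3=0): n1=0, n2=1, n3=1, n4=0, n5=1, n6=1, n7=0, n8=0, giving Y1=1, Y2=0. Observed Y1=0, Y2=0.
Test 1: faults giving observed Y1=0, Y2=0 are {n5 stuck-at-0, n5 inverted output, n6 stuck-at-0, n6 inverted output}.
Test 2 (x1=0, x2=0, x3=1): fault-free n1=0, n2=0, n3=0, n4=1, n5=0, n6=0, n7=1, n8=1 → Y1=0, Y2=1; observed Y1=0, Y2=1. Eliminates n5 inverted output, n6 inverted output.
Test 3 (x1=0, x2=1, x3=0): fault-free n1=1, n2=0, n3=1, n4=1, n5=0, n6=1, n7=0, n8=0 → Y1=1, Y2=0; observed Y1=1, Y2=0. Eliminates n6 stuck-at-0.
Only n5 stuck-at-0 is consistent with every test.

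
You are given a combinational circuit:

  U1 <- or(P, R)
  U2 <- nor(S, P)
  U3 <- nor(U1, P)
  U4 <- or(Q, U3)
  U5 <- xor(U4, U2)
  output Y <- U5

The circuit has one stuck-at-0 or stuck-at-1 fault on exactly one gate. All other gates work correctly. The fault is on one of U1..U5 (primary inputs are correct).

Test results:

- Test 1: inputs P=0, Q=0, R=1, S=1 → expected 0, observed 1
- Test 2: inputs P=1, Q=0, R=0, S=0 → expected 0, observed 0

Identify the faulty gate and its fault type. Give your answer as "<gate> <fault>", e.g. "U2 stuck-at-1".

Fault-free values for test 1 (P=0, Q=0, R=1, S=1): U1=1, U2=0, U3=0, U4=0, U5=0, giving Y=0. Observed 1.
Test 1: faults giving observed 1 are {U1 stuck-at-0, U2 stuck-at-1, U3 stuck-at-1, U4 stuck-at-1, U5 stuck-at-1}.
Test 2 (P=1, Q=0, R=0, S=0): fault-free U1=1, U2=0, U3=0, U4=0, U5=0 → 0; observed 0. Eliminates U2 stuck-at-1, U3 stuck-at-1, U4 stuck-at-1, U5 stuck-at-1.
Only U1 stuck-at-0 is consistent with every test.

U1 stuck-at-0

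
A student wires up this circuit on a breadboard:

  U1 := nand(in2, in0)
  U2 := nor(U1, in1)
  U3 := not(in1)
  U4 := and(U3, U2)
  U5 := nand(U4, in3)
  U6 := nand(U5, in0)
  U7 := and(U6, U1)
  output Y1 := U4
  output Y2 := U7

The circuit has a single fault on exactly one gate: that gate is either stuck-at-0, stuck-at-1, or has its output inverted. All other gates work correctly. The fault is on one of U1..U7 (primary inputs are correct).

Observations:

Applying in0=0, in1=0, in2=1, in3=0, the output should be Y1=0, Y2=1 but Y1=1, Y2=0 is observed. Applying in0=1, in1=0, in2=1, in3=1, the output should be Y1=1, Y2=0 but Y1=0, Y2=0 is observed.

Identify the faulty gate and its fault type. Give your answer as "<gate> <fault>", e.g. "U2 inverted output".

Fault-free values for test 1 (in0=0, in1=0, in2=1, in3=0): U1=1, U2=0, U3=1, U4=0, U5=1, U6=1, U7=1, giving Y1=0, Y2=1. Observed Y1=1, Y2=0.
Test 1: faults giving observed Y1=1, Y2=0 are {U1 stuck-at-0, U1 inverted output}.
Test 2 (in0=1, in1=0, in2=1, in3=1): fault-free U1=0, U2=1, U3=1, U4=1, U5=0, U6=1, U7=0 → Y1=1, Y2=0; observed Y1=0, Y2=0. Eliminates U1 stuck-at-0.
Only U1 inverted output is consistent with every test.

U1 inverted output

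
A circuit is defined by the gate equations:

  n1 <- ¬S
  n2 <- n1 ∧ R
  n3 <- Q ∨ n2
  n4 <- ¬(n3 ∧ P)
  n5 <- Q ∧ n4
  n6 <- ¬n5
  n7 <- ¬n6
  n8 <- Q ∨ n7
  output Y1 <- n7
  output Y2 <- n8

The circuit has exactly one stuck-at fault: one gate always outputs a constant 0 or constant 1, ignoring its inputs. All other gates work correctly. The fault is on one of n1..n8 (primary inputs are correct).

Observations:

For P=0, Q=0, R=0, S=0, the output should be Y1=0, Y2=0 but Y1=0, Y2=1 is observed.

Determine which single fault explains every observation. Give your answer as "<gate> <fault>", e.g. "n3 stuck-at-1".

n8 stuck-at-1

Fault-free values for test 1 (P=0, Q=0, R=0, S=0): n1=1, n2=0, n3=0, n4=1, n5=0, n6=1, n7=0, n8=0, giving Y1=0, Y2=0. Observed Y1=0, Y2=1.
Test 1: faults giving observed Y1=0, Y2=1 are {n8 stuck-at-1}.
Only n8 stuck-at-1 is consistent with every test.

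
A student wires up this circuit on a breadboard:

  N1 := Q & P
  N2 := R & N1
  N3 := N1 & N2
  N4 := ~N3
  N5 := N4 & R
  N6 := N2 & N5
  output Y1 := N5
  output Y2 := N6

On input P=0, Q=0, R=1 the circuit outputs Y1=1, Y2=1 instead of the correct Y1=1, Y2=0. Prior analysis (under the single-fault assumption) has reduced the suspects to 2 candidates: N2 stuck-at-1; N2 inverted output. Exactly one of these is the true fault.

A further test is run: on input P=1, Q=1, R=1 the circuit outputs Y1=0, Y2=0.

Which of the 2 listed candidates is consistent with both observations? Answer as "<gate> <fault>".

N2 stuck-at-1

Evaluate each candidate on input P=1, Q=1, R=1:
  N2 stuck-at-1: N1=1, N2=1 [stuck-at-1], N3=1, N4=0, N5=0, N6=0 → Y1=0, Y2=0 — matches
  N2 inverted output: N1=1, N2=0 [inverted output], N3=0, N4=1, N5=1, N6=0 → Y1=1, Y2=0 — eliminated
Only N2 stuck-at-1 reproduces the observed Y1=0, Y2=0.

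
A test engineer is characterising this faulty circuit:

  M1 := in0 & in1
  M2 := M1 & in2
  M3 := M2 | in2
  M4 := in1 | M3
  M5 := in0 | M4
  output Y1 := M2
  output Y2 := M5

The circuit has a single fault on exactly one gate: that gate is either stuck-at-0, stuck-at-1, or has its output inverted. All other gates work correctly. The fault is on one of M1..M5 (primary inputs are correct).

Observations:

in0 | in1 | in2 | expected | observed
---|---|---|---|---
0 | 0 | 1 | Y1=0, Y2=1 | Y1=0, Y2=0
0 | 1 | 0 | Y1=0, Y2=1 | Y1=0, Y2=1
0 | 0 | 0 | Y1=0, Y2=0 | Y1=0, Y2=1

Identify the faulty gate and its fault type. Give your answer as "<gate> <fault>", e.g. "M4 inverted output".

M3 inverted output

Fault-free values for test 1 (in0=0, in1=0, in2=1): M1=0, M2=0, M3=1, M4=1, M5=1, giving Y1=0, Y2=1. Observed Y1=0, Y2=0.
Test 1: faults giving observed Y1=0, Y2=0 are {M3 stuck-at-0, M3 inverted output, M4 stuck-at-0, M4 inverted output, M5 stuck-at-0, M5 inverted output}.
Test 2 (in0=0, in1=1, in2=0): fault-free M1=0, M2=0, M3=0, M4=1, M5=1 → Y1=0, Y2=1; observed Y1=0, Y2=1. Eliminates M4 stuck-at-0, M4 inverted output, M5 stuck-at-0, M5 inverted output.
Test 3 (in0=0, in1=0, in2=0): fault-free M1=0, M2=0, M3=0, M4=0, M5=0 → Y1=0, Y2=0; observed Y1=0, Y2=1. Eliminates M3 stuck-at-0.
Only M3 inverted output is consistent with every test.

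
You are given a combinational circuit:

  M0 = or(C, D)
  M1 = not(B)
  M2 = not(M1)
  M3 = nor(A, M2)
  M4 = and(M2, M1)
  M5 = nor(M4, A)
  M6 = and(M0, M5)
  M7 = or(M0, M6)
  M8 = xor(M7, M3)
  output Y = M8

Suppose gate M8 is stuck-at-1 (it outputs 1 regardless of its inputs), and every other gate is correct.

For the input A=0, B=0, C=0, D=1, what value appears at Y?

Propagate with M8 forced: M0=1, M1=1, M2=0, M3=1, M4=0, M5=1, M6=1, M7=1, M8=1 [stuck-at-1].
So Y = 1. (Without the fault it would be 0.)

1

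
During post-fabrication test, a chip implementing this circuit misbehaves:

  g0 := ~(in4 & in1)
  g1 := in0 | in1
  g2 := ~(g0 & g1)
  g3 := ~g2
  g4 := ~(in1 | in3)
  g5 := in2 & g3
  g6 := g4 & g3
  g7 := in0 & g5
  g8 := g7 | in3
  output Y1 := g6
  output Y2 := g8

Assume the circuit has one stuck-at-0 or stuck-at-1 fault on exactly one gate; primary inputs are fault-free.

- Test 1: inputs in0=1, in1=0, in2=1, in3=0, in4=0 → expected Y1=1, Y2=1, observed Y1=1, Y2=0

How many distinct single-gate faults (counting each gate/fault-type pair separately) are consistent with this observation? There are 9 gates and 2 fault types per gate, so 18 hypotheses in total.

Fault-free: g0=1, g1=1, g2=0, g3=1, g4=1, g5=1, g6=1, g7=1, g8=1 → Y1=1, Y2=1. Observed Y1=1, Y2=0.
  g0: none of the 2 fault types match ✗
  g1: none of the 2 fault types match ✗
  g2: none of the 2 fault types match ✗
  g3: none of the 2 fault types match ✗
  g4: none of the 2 fault types match ✗
  g5: stuck-at-0 ✓; others ✗
  g6: none of the 2 fault types match ✗
  g7: stuck-at-0 ✓; others ✗
  g8: stuck-at-0 ✓; others ✗
Consistent faults: {g5 stuck-at-0, g7 stuck-at-0, g8 stuck-at-0} — 3 in all.

3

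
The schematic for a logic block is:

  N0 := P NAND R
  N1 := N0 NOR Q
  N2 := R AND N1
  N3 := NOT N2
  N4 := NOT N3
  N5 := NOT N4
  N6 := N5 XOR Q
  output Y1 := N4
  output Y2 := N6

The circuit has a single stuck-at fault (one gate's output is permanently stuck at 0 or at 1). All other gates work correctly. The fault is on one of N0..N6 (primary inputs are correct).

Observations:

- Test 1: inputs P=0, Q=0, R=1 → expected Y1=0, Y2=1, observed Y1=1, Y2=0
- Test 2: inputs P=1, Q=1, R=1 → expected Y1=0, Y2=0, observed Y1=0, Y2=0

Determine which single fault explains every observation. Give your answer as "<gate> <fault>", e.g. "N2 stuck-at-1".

N0 stuck-at-0

Fault-free values for test 1 (P=0, Q=0, R=1): N0=1, N1=0, N2=0, N3=1, N4=0, N5=1, N6=1, giving Y1=0, Y2=1. Observed Y1=1, Y2=0.
Test 1: faults giving observed Y1=1, Y2=0 are {N0 stuck-at-0, N1 stuck-at-1, N2 stuck-at-1, N3 stuck-at-0, N4 stuck-at-1}.
Test 2 (P=1, Q=1, R=1): fault-free N0=0, N1=0, N2=0, N3=1, N4=0, N5=1, N6=0 → Y1=0, Y2=0; observed Y1=0, Y2=0. Eliminates N1 stuck-at-1, N2 stuck-at-1, N3 stuck-at-0, N4 stuck-at-1.
Only N0 stuck-at-0 is consistent with every test.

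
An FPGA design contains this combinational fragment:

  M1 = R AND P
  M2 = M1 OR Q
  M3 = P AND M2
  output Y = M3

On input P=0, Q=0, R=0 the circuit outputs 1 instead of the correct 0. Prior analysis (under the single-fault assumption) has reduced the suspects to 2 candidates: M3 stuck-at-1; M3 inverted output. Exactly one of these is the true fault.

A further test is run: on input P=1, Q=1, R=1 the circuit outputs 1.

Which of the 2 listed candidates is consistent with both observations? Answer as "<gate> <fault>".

M3 stuck-at-1

Evaluate each candidate on input P=1, Q=1, R=1:
  M3 stuck-at-1: M1=1, M2=1, M3=1 [stuck-at-1] → 1 — matches
  M3 inverted output: M1=1, M2=1, M3=0 [inverted output] → 0 — eliminated
Only M3 stuck-at-1 reproduces the observed 1.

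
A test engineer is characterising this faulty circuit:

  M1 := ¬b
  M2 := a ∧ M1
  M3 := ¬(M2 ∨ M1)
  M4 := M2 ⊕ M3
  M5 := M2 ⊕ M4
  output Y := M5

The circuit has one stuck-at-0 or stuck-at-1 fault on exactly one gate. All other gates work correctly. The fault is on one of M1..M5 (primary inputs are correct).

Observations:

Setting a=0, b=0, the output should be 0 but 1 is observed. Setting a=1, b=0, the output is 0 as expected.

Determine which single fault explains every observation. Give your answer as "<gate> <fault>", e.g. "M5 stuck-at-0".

M4 stuck-at-1

Fault-free values for test 1 (a=0, b=0): M1=1, M2=0, M3=0, M4=0, M5=0, giving Y=0. Observed 1.
Test 1: faults giving observed 1 are {M1 stuck-at-0, M3 stuck-at-1, M4 stuck-at-1, M5 stuck-at-1}.
Test 2 (a=1, b=0): fault-free M1=1, M2=1, M3=0, M4=1, M5=0 → 0; observed 0. Eliminates M1 stuck-at-0, M3 stuck-at-1, M5 stuck-at-1.
Only M4 stuck-at-1 is consistent with every test.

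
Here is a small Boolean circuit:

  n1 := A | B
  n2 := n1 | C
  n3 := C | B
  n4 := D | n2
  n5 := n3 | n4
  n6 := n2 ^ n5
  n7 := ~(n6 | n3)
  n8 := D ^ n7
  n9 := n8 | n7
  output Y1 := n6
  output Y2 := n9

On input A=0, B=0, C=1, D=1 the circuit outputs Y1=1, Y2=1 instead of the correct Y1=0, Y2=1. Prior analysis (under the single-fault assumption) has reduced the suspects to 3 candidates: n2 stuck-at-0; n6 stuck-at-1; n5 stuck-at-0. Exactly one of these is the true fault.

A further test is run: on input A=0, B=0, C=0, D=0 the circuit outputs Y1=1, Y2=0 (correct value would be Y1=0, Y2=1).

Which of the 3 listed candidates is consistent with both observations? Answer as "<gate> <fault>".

n6 stuck-at-1

Evaluate each candidate on input A=0, B=0, C=0, D=0:
  n2 stuck-at-0: n1=0, n2=0 [stuck-at-0], n3=0, n4=0, n5=0, n6=0, n7=1, n8=1, n9=1 → Y1=0, Y2=1 — eliminated
  n6 stuck-at-1: n1=0, n2=0, n3=0, n4=0, n5=0, n6=1 [stuck-at-1], n7=0, n8=0, n9=0 → Y1=1, Y2=0 — matches
  n5 stuck-at-0: n1=0, n2=0, n3=0, n4=0, n5=0 [stuck-at-0], n6=0, n7=1, n8=1, n9=1 → Y1=0, Y2=1 — eliminated
Only n6 stuck-at-1 reproduces the observed Y1=1, Y2=0.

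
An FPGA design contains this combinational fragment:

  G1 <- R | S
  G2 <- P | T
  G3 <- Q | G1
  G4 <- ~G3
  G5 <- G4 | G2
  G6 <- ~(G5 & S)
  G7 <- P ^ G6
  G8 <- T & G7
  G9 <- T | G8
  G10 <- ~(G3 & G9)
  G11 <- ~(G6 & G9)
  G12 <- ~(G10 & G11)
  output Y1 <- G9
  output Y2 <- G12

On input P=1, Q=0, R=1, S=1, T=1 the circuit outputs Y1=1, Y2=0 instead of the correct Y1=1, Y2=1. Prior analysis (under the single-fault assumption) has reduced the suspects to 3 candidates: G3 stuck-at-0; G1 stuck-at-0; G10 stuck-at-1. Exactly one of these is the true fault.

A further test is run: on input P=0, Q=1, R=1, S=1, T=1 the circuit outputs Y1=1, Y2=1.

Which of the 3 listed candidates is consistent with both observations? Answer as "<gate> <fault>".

Evaluate each candidate on input P=0, Q=1, R=1, S=1, T=1:
  G3 stuck-at-0: G1=1, G2=1, G3=0 [stuck-at-0], G4=1, G5=1, G6=0, G7=0, G8=0, G9=1, G10=1, G11=1, G12=0 → Y1=1, Y2=0 — eliminated
  G1 stuck-at-0: G1=0 [stuck-at-0], G2=1, G3=1, G4=0, G5=1, G6=0, G7=0, G8=0, G9=1, G10=0, G11=1, G12=1 → Y1=1, Y2=1 — matches
  G10 stuck-at-1: G1=1, G2=1, G3=1, G4=0, G5=1, G6=0, G7=0, G8=0, G9=1, G10=1 [stuck-at-1], G11=1, G12=0 → Y1=1, Y2=0 — eliminated
Only G1 stuck-at-0 reproduces the observed Y1=1, Y2=1.

G1 stuck-at-0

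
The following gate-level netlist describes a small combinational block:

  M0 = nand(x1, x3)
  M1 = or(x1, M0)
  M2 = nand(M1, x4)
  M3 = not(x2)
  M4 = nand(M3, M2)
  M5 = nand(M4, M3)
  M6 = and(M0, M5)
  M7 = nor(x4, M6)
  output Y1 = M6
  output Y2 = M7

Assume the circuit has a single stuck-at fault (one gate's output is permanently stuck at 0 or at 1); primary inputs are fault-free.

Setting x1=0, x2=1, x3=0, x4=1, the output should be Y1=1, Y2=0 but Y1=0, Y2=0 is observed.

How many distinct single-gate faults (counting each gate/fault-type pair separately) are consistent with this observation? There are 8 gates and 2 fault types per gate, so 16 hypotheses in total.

4

Fault-free: M0=1, M1=1, M2=0, M3=0, M4=1, M5=1, M6=1, M7=0 → Y1=1, Y2=0. Observed Y1=0, Y2=0.
  M0: stuck-at-0 ✓; others ✗
  M1: none of the 2 fault types match ✗
  M2: none of the 2 fault types match ✗
  M3: stuck-at-1 ✓; others ✗
  M4: none of the 2 fault types match ✗
  M5: stuck-at-0 ✓; others ✗
  M6: stuck-at-0 ✓; others ✗
  M7: none of the 2 fault types match ✗
Consistent faults: {M0 stuck-at-0, M3 stuck-at-1, M5 stuck-at-0, M6 stuck-at-0} — 4 in all.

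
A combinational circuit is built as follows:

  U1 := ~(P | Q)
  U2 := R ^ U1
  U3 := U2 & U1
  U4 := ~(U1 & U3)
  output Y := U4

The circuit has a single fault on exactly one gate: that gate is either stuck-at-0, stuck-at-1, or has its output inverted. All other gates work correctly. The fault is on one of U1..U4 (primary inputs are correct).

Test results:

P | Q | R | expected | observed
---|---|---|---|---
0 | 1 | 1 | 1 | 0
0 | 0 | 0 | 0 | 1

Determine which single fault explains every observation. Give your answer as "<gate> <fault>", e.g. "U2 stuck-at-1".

Fault-free values for test 1 (P=0, Q=1, R=1): U1=0, U2=1, U3=0, U4=1, giving Y=1. Observed 0.
Test 1: faults giving observed 0 are {U4 stuck-at-0, U4 inverted output}.
Test 2 (P=0, Q=0, R=0): fault-free U1=1, U2=1, U3=1, U4=0 → 0; observed 1. Eliminates U4 stuck-at-0.
Only U4 inverted output is consistent with every test.

U4 inverted output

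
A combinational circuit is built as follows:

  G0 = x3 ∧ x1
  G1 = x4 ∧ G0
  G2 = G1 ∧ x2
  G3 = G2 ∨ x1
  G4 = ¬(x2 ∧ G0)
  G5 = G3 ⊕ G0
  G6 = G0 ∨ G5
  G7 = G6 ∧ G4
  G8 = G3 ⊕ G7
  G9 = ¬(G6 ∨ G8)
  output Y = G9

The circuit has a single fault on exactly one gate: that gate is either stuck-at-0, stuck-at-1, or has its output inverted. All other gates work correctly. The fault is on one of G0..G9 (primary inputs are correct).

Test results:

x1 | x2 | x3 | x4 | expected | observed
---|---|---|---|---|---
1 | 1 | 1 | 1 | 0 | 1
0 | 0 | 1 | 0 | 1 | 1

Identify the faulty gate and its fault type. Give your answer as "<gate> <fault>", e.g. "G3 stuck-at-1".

Fault-free values for test 1 (x1=1, x2=1, x3=1, x4=1): G0=1, G1=1, G2=1, G3=1, G4=0, G5=0, G6=1, G7=0, G8=1, G9=0, giving Y=0. Observed 1.
Test 1: faults giving observed 1 are {G9 stuck-at-1, G9 inverted output}.
Test 2 (x1=0, x2=0, x3=1, x4=0): fault-free G0=0, G1=0, G2=0, G3=0, G4=1, G5=0, G6=0, G7=0, G8=0, G9=1 → 1; observed 1. Eliminates G9 inverted output.
Only G9 stuck-at-1 is consistent with every test.

G9 stuck-at-1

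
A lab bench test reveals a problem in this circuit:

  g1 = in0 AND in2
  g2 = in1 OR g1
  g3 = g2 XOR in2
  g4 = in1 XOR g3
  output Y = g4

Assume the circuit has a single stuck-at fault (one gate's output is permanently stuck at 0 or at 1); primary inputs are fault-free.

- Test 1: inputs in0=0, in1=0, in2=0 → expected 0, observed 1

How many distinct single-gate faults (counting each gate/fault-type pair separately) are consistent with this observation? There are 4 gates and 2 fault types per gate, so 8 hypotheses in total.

Fault-free: g1=0, g2=0, g3=0, g4=0 → 0. Observed 1.
  g1 stuck-at-0: output 0 ✗
  g1 stuck-at-1: output 1 ✓
  g2 stuck-at-0: output 0 ✗
  g2 stuck-at-1: output 1 ✓
  g3 stuck-at-0: output 0 ✗
  g3 stuck-at-1: output 1 ✓
  g4 stuck-at-0: output 0 ✗
  g4 stuck-at-1: output 1 ✓
Consistent faults: {g1 stuck-at-1, g2 stuck-at-1, g3 stuck-at-1, g4 stuck-at-1} — 4 in all.

4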